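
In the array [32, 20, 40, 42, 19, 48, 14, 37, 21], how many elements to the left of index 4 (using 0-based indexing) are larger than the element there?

4 such elements

The element at index 4 is 19.
Elements before it: 32, 20, 40, 42
Those larger than 19: 32, 20, 40, 42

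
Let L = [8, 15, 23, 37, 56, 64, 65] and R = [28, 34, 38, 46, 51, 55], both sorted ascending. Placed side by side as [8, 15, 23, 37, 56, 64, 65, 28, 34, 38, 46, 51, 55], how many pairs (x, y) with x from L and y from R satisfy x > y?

20

Take each right-half value and tally the left-half values above it:
r = 28: 37, 56, 64, 65 → 4
r = 34: 37, 56, 64, 65 → 4
r = 38: 56, 64, 65 → 3
r = 46: 56, 64, 65 → 3
r = 51: 56, 64, 65 → 3
r = 55: 56, 64, 65 → 3
Cross-inversions: 4 + 4 + 3 + 3 + 3 + 3 = 20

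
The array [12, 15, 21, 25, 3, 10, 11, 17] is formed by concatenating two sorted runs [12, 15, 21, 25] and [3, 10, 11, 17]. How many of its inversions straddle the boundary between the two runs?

For each element r of the right run, count left-run elements greater than r:
r = 3: 12, 15, 21, 25 → 4
r = 10: 12, 15, 21, 25 → 4
r = 11: 12, 15, 21, 25 → 4
r = 17: 21, 25 → 2
Cross-inversions: 4 + 4 + 4 + 2 = 14

14 cross-inversions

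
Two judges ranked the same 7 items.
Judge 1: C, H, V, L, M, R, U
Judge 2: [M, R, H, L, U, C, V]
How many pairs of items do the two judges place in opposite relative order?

13 discordant pairs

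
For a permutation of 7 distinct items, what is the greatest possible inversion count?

21 inversions

The maximum occurs when the array is in strictly decreasing order: every one of the C(7, 2) pairs is inverted.
C(7, 2) = 7·6/2 = 21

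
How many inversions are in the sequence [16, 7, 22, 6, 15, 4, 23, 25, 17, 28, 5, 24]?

Element-by-element contributions:
16 → 7, 6, 15, 4, 5 → 5
7 → 6, 4, 5 → 3
22 → 6, 15, 4, 17, 5 → 5
6 → 4, 5 → 2
15 → 4, 5 → 2
4 → none → 0
23 → 17, 5 → 2
25 → 17, 5, 24 → 3
17 → 5 → 1
28 → 5, 24 → 2
5 → none → 0
24 → none → 0
Sum: 5 + 3 + 5 + 2 + 2 + 0 + 2 + 3 + 1 + 2 + 0 + 0 = 25

Inversions: 25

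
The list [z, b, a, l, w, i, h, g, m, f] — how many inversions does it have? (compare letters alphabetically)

Sweep left to right; for each value list the smaller values that follow it:
z → b, a, l, w, i, h, g, m, f → 9
b → a → 1
a → none → 0
l → i, h, g, f → 4
w → i, h, g, m, f → 5
i → h, g, f → 3
h → g, f → 2
g → f → 1
m → f → 1
f → none → 0
Sum: 9 + 1 + 0 + 4 + 5 + 3 + 2 + 1 + 1 + 0 = 26

26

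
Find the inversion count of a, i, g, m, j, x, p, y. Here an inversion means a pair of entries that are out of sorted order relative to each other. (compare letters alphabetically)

3

Sweep left to right; for each value list the smaller values that follow it:
a: 0
i: 1
g: 0
m: 1
j: 0
x: 1
p: 0
y: 0
Sum: 0 + 1 + 0 + 1 + 0 + 1 + 0 + 0 = 3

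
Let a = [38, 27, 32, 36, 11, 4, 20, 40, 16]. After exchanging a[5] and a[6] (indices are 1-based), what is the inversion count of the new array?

21 inversions

Positions 5 and 6 hold 11 and 4; after swapping, the array is [38, 27, 32, 36, 4, 11, 20, 40, 16].
For each element, count later entries that are smaller:
38 → 27, 32, 36, 4, 11, 20, 16 → 7
27 → 4, 11, 20, 16 → 4
32 → 4, 11, 20, 16 → 4
36 → 4, 11, 20, 16 → 4
4 → none → 0
11 → none → 0
20 → 16 → 1
40 → 16 → 1
16 → none → 0
Sum: 7 + 4 + 4 + 4 + 0 + 0 + 1 + 1 + 0 = 21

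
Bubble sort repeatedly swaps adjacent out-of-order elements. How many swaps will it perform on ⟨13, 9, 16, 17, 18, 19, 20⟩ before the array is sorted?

1

Each adjacent swap fixes exactly one inversion, so the minimum swap count equals the number of inversions.
Count inversions — for each element, later elements that are smaller:
13: 9 → 1
9: none → 0
16: none → 0
17: none → 0
18: none → 0
19: none → 0
20: none → 0
Total inversions: 1 + 0 + 0 + 0 + 0 + 0 + 0 = 1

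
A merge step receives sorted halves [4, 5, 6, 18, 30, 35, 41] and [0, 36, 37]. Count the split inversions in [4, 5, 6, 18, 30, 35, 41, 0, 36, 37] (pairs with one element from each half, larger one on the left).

For each element r of the right run, count left-run elements greater than r:
r = 0: 4, 5, 6, 18, 30, 35, 41 → 7
r = 36: 41 → 1
r = 37: 41 → 1
Cross-inversions: 7 + 1 + 1 = 9

9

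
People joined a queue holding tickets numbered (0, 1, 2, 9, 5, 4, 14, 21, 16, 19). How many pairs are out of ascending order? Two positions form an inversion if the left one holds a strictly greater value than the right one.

Inversions: 5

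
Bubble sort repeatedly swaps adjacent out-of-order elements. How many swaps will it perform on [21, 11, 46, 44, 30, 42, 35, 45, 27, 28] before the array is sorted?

Each adjacent swap fixes exactly one inversion, so the minimum swap count equals the number of inversions.
Count inversions — for each element, later elements that are smaller:
21: 11 → 1
11: none → 0
46: 44, 30, 42, 35, 45, 27, 28 → 7
44: 30, 42, 35, 27, 28 → 5
30: 27, 28 → 2
42: 35, 27, 28 → 3
35: 27, 28 → 2
45: 27, 28 → 2
27: none → 0
28: none → 0
Total inversions: 1 + 0 + 7 + 5 + 2 + 3 + 2 + 2 + 0 + 0 = 22

22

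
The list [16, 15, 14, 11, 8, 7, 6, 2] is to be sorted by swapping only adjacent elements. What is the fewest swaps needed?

Minimum adjacent swaps = number of inversions (each swap of adjacent out-of-order elements removes one inversion and no swap can remove more).
Count inversions — for each element, later elements that are smaller:
16: 15, 14, 11, 8, 7, 6, 2 → 7
15: 14, 11, 8, 7, 6, 2 → 6
14: 11, 8, 7, 6, 2 → 5
11: 8, 7, 6, 2 → 4
8: 7, 6, 2 → 3
7: 6, 2 → 2
6: 2 → 1
2: none → 0
Total inversions: 7 + 6 + 5 + 4 + 3 + 2 + 1 + 0 = 28

28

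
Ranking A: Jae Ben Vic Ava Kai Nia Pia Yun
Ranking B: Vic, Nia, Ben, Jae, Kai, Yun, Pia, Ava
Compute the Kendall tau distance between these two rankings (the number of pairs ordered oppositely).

Assign each item its position (1..8) in the first ordering, then rewrite the second ordering as that position sequence:
positions: Jae→1, Ben→2, Vic→3, Ava→4, Kai→5, Nia→6, Pia→7, Yun→8
second ordering as positions: [3, 6, 2, 1, 5, 8, 7, 4]
Discordant pairs = inversions in this position sequence.
3: 2, 1 → 2
6: 2, 1, 5, 4 → 4
2: 1 → 1
1: 0
5: 4 → 1
8: 7, 4 → 2
7: 4 → 1
4: 0
Total: 2 + 4 + 1 + 0 + 1 + 2 + 1 + 0 = 11

11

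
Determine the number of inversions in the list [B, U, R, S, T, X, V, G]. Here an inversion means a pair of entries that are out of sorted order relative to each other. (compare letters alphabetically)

There are 10 out-of-order pairs.

Sweep left to right; for each value list the smaller values that follow it:
B → none → 0
U → R, S, T, G → 4
R → G → 1
S → G → 1
T → G → 1
X → V, G → 2
V → G → 1
G → none → 0
Sum: 0 + 4 + 1 + 1 + 1 + 2 + 1 + 0 = 10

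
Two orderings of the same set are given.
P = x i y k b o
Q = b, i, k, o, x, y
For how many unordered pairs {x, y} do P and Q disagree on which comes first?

Assign each item its position (1..6) in the first ordering, then rewrite the second ordering as that position sequence:
positions: x→1, i→2, y→3, k→4, b→5, o→6
second ordering as positions: [5, 2, 4, 6, 1, 3]
Discordant pairs = inversions in this position sequence.
5: 2, 4, 1, 3 → 4
2: 1 → 1
4: 1, 3 → 2
6: 1, 3 → 2
1: 0
3: 0
Total: 4 + 1 + 2 + 2 + 0 + 0 = 9

9 disagreeing pairs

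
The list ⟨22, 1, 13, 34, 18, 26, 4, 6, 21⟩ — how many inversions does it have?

Element-by-element contributions:
22: 6
1: 0
13: 2
34: 5
18: 2
26: 3
4: 0
6: 0
21: 0
Sum: 6 + 0 + 2 + 5 + 2 + 3 + 0 + 0 + 0 = 18

Out-of-order pairs: 18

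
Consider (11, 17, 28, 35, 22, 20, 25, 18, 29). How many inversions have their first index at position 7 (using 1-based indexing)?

1

The element at index 7 is 25.
Elements after it: 18, 29
Those smaller than 25: 18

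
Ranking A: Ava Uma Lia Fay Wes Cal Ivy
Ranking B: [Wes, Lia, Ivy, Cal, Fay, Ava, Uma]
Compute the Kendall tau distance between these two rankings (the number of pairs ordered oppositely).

Assign each item its position (1..7) in the first ordering, then rewrite the second ordering as that position sequence:
positions: Ava→1, Uma→2, Lia→3, Fay→4, Wes→5, Cal→6, Ivy→7
second ordering as positions: [5, 3, 7, 6, 4, 1, 2]
Discordant pairs = inversions in this position sequence.
5: 3, 4, 1, 2 → 4
3: 1, 2 → 2
7: 6, 4, 1, 2 → 4
6: 4, 1, 2 → 3
4: 1, 2 → 2
1: 0
2: 0
Total: 4 + 2 + 4 + 3 + 2 + 0 + 0 = 15

15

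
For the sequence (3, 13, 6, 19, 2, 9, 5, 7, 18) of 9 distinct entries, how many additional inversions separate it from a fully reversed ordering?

21 inversions short

Maximum inversions for 9 distinct elements is C(9, 2) = 9·8/2 = 36.
Current inversions — for each element, count later smaller elements:
3: 1
13: 5
6: 2
19: 5
2: 0
9: 2
5: 0
7: 0
18: 0
Current total: 1 + 5 + 2 + 5 + 0 + 2 + 0 + 0 + 0 = 15
Shortfall: 36 − 15 = 21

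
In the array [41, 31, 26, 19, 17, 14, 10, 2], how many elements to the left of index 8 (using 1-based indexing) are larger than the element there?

7

The element at index 8 is 2.
Elements before it: 41, 31, 26, 19, 17, 14, 10
Those larger than 2: 41, 31, 26, 19, 17, 14, 10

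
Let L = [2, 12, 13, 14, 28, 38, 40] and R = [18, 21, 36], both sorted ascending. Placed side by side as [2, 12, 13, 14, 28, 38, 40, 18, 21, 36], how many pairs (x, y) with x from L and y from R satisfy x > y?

8 split inversions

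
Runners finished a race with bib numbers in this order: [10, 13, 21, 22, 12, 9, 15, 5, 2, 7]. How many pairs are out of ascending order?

Count, for each position, how many later elements it exceeds:
10 → 9, 5, 2, 7 → 4
13 → 12, 9, 5, 2, 7 → 5
21 → 12, 9, 15, 5, 2, 7 → 6
22 → 12, 9, 15, 5, 2, 7 → 6
12 → 9, 5, 2, 7 → 4
9 → 5, 2, 7 → 3
15 → 5, 2, 7 → 3
5 → 2 → 1
2 → none → 0
7 → none → 0
Sum: 4 + 5 + 6 + 6 + 4 + 3 + 3 + 1 + 0 + 0 = 32

32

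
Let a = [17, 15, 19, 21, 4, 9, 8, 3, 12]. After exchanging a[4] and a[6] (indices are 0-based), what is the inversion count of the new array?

Inversions: 26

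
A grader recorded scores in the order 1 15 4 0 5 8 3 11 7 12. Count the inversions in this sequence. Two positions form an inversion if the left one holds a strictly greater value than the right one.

15 inversions

Element-by-element contributions:
1 → 0 → 1
15 → 4, 0, 5, 8, 3, 11, 7, 12 → 8
4 → 0, 3 → 2
0 → none → 0
5 → 3 → 1
8 → 3, 7 → 2
3 → none → 0
11 → 7 → 1
7 → none → 0
12 → none → 0
Sum: 1 + 8 + 2 + 0 + 1 + 2 + 0 + 1 + 0 + 0 = 15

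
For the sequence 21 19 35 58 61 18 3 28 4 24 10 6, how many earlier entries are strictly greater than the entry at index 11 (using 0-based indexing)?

The element at index 11 is 6.
Elements before it: 21, 19, 35, 58, 61, 18, 3, 28, 4, 24, 10
Those larger than 6: 21, 19, 35, 58, 61, 18, 28, 24, 10

9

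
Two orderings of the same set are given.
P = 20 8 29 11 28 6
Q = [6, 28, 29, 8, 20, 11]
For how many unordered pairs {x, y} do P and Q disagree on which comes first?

12

Assign each item its position (1..6) in the first ordering, then rewrite the second ordering as that position sequence:
positions: 20→1, 8→2, 29→3, 11→4, 28→5, 6→6
second ordering as positions: [6, 5, 3, 2, 1, 4]
Discordant pairs = inversions in this position sequence.
6: 5, 3, 2, 1, 4 → 5
5: 3, 2, 1, 4 → 4
3: 2, 1 → 2
2: 1 → 1
1: 0
4: 0
Total: 5 + 4 + 2 + 1 + 0 + 0 = 12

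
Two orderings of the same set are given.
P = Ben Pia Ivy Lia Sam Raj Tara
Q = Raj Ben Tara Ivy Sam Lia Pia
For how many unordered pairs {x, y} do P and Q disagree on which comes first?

There are 13 disagreeing pairs.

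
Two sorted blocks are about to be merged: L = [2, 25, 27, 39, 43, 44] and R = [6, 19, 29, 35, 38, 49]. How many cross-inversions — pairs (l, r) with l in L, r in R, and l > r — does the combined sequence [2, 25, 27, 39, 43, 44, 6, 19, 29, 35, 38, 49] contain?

Take each right-half value and tally the left-half values above it:
r = 6: 25, 27, 39, 43, 44 → 5
r = 19: 25, 27, 39, 43, 44 → 5
r = 29: 39, 43, 44 → 3
r = 35: 39, 43, 44 → 3
r = 38: 39, 43, 44 → 3
r = 49: none → 0
Cross-inversions: 5 + 5 + 3 + 3 + 3 + 0 = 19

19 split inversions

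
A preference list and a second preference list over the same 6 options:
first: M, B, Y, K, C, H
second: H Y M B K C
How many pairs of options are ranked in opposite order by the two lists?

Pairs: 7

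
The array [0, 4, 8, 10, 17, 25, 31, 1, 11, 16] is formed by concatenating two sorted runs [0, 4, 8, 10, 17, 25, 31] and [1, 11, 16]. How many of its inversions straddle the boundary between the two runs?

Take each right-half value and tally the left-half values above it:
r = 1: 4, 8, 10, 17, 25, 31 → 6
r = 11: 17, 25, 31 → 3
r = 16: 17, 25, 31 → 3
Cross-inversions: 6 + 3 + 3 = 12

12 cross-inversions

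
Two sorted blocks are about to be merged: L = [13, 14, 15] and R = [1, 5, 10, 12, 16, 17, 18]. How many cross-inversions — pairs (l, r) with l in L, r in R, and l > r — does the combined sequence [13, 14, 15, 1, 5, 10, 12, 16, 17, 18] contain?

12

For each element r of the right run, count left-run elements greater than r:
r = 1: 13, 14, 15 → 3
r = 5: 13, 14, 15 → 3
r = 10: 13, 14, 15 → 3
r = 12: 13, 14, 15 → 3
r = 16: none → 0
r = 17: none → 0
r = 18: none → 0
Cross-inversions: 3 + 3 + 3 + 3 + 0 + 0 + 0 = 12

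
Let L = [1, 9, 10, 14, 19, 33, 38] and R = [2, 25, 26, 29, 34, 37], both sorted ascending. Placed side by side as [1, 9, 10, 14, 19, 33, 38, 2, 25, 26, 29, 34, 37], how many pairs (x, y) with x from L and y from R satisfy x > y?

Count, for every r in R, how many entries of L exceed r:
r = 2: 9, 10, 14, 19, 33, 38 → 6
r = 25: 33, 38 → 2
r = 26: 33, 38 → 2
r = 29: 33, 38 → 2
r = 34: 38 → 1
r = 37: 38 → 1
Cross-inversions: 6 + 2 + 2 + 2 + 1 + 1 = 14

14 split inversions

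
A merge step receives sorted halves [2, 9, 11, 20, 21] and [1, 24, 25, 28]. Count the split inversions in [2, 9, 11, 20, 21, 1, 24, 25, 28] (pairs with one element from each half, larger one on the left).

There are 5 cross-inversions.

Count, for every r in R, how many entries of L exceed r:
r = 1: 2, 9, 11, 20, 21 → 5
r = 24: none → 0
r = 25: none → 0
r = 28: none → 0
Cross-inversions: 5 + 0 + 0 + 0 = 5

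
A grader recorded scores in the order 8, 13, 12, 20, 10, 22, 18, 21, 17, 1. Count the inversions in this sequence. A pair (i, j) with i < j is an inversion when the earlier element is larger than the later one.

20 inversions

Element-by-element contributions:
8: 1
13: 3
12: 2
20: 4
10: 1
22: 4
18: 2
21: 2
17: 1
1: 0
Sum: 1 + 3 + 2 + 4 + 1 + 4 + 2 + 2 + 1 + 0 = 20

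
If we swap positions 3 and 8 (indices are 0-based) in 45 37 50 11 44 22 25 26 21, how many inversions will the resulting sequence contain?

Inversions: 26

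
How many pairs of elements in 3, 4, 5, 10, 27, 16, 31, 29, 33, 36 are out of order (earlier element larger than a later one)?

2

Count, for each position, how many later elements it exceeds:
3: 0
4: 0
5: 0
10: 0
27: 1
16: 0
31: 1
29: 0
33: 0
36: 0
Sum: 0 + 0 + 0 + 0 + 1 + 0 + 1 + 0 + 0 + 0 = 2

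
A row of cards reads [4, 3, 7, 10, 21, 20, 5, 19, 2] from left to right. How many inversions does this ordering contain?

Count, for each position, how many later elements it exceeds:
4 → 3, 2 → 2
3 → 2 → 1
7 → 5, 2 → 2
10 → 5, 2 → 2
21 → 20, 5, 19, 2 → 4
20 → 5, 19, 2 → 3
5 → 2 → 1
19 → 2 → 1
2 → none → 0
Sum: 2 + 1 + 2 + 2 + 4 + 3 + 1 + 1 + 0 = 16

16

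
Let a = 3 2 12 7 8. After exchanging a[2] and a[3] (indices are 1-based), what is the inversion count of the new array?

4 inversions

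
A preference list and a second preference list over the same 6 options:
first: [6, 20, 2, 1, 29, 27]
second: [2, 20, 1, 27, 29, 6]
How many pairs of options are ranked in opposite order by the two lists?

7 pairs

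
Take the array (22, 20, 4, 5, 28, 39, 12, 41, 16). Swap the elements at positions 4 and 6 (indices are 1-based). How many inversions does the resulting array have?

Positions 4 and 6 hold 5 and 39; after swapping, the array is [22, 20, 4, 39, 28, 5, 12, 41, 16].
Element-by-element contributions:
22 → 20, 4, 5, 12, 16 → 5
20 → 4, 5, 12, 16 → 4
4 → none → 0
39 → 28, 5, 12, 16 → 4
28 → 5, 12, 16 → 3
5 → none → 0
12 → none → 0
41 → 16 → 1
16 → none → 0
Sum: 5 + 4 + 0 + 4 + 3 + 0 + 0 + 1 + 0 = 17

17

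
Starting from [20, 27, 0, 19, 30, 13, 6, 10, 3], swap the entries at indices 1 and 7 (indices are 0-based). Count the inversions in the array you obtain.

Positions 1 and 7 hold 27 and 10; after swapping, the array is [20, 10, 0, 19, 30, 13, 6, 27, 3].
Sweep left to right; for each value list the smaller values that follow it:
20 → 10, 0, 19, 13, 6, 3 → 6
10 → 0, 6, 3 → 3
0 → none → 0
19 → 13, 6, 3 → 3
30 → 13, 6, 27, 3 → 4
13 → 6, 3 → 2
6 → 3 → 1
27 → 3 → 1
3 → none → 0
Sum: 6 + 3 + 0 + 3 + 4 + 2 + 1 + 1 + 0 = 20

20 inversions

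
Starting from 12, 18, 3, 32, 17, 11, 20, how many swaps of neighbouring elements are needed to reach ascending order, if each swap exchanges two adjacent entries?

9

Each adjacent swap fixes exactly one inversion, so the minimum swap count equals the number of inversions.
Count inversions — for each element, later elements that are smaller:
12: 3, 11 → 2
18: 3, 17, 11 → 3
3: none → 0
32: 17, 11, 20 → 3
17: 11 → 1
11: none → 0
20: none → 0
Total inversions: 2 + 3 + 0 + 3 + 1 + 0 + 0 = 9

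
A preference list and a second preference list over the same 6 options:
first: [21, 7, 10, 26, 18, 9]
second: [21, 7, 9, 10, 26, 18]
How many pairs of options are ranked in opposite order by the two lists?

There are 3 pairs.

Assign each item its position (1..6) in the first ordering, then rewrite the second ordering as that position sequence:
positions: 21→1, 7→2, 10→3, 26→4, 18→5, 9→6
second ordering as positions: [1, 2, 6, 3, 4, 5]
Discordant pairs = inversions in this position sequence.
1: 0
2: 0
6: 3, 4, 5 → 3
3: 0
4: 0
5: 0
Total: 0 + 0 + 3 + 0 + 0 + 0 = 3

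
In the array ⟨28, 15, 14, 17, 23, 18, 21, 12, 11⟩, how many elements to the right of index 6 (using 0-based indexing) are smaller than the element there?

2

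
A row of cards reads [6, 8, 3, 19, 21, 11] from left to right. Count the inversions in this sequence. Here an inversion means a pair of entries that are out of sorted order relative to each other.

4 out-of-order pairs

Inversion pairs (indices are 1-based):
(1,3): 6 > 3
(2,3): 8 > 3
(4,6): 19 > 11
(5,6): 21 > 11
That's 4 pairs.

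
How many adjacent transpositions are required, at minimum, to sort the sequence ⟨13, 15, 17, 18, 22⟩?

Minimum adjacent swaps = number of inversions (each swap of adjacent out-of-order elements removes one inversion and no swap can remove more).
Count inversions — for each element, later elements that are smaller:
13: none → 0
15: none → 0
17: none → 0
18: none → 0
22: none → 0
Total inversions: 0 + 0 + 0 + 0 + 0 = 0

0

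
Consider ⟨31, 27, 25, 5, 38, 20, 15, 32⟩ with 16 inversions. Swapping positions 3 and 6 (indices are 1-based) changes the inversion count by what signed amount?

Positions 3 and 6 hold 25 and 20; after swapping, the array is [31, 27, 20, 5, 38, 25, 15, 32].
Count, for each position, how many later elements it exceeds:
31: 5
27: 4
20: 2
5: 0
38: 3
25: 1
15: 0
32: 0
Sum: 5 + 4 + 2 + 0 + 3 + 1 + 0 + 0 = 15
Change: 15 − 16 = -1

-1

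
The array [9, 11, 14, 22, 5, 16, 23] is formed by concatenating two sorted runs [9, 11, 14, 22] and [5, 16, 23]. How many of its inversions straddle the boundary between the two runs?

5

Count, for every r in R, how many entries of L exceed r:
r = 5: 9, 11, 14, 22 → 4
r = 16: 22 → 1
r = 23: none → 0
Cross-inversions: 4 + 1 + 0 = 5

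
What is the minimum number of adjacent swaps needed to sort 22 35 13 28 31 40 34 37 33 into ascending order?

Each adjacent swap fixes exactly one inversion, so the minimum swap count equals the number of inversions.
Count inversions — for each element, later elements that are smaller:
22: 13 → 1
35: 13, 28, 31, 34, 33 → 5
13: none → 0
28: none → 0
31: none → 0
40: 34, 37, 33 → 3
34: 33 → 1
37: 33 → 1
33: none → 0
Total inversions: 1 + 5 + 0 + 0 + 0 + 3 + 1 + 1 + 0 = 11

11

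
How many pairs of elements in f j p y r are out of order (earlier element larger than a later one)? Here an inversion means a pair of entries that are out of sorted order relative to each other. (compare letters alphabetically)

Count, for each position, how many later elements it exceeds:
f: 0
j: 0
p: 0
y: 1
r: 0
Sum: 0 + 0 + 0 + 1 + 0 = 1

There is 1 inversion.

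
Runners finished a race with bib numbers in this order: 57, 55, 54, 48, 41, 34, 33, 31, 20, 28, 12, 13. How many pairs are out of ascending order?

Count, for each position, how many later elements it exceeds:
57: 11
55: 10
54: 9
48: 8
41: 7
34: 6
33: 5
31: 4
20: 2
28: 2
12: 0
13: 0
Sum: 11 + 10 + 9 + 8 + 7 + 6 + 5 + 4 + 2 + 2 + 0 + 0 = 64

64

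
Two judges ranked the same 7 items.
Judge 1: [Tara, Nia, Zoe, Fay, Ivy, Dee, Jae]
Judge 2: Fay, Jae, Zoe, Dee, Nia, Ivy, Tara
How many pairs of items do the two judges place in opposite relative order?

15 discordant pairs

Assign each item its position (1..7) in the first ordering, then rewrite the second ordering as that position sequence:
positions: Tara→1, Nia→2, Zoe→3, Fay→4, Ivy→5, Dee→6, Jae→7
second ordering as positions: [4, 7, 3, 6, 2, 5, 1]
Discordant pairs = inversions in this position sequence.
4: 3, 2, 1 → 3
7: 3, 6, 2, 5, 1 → 5
3: 2, 1 → 2
6: 2, 5, 1 → 3
2: 1 → 1
5: 1 → 1
1: 0
Total: 3 + 5 + 2 + 3 + 1 + 1 + 0 = 15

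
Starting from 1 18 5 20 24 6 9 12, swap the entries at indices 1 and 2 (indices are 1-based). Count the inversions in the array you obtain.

11 inversions

Positions 1 and 2 hold 1 and 18; after swapping, the array is [18, 1, 5, 20, 24, 6, 9, 12].
For each element, count later entries that are smaller:
18: 5
1: 0
5: 0
20: 3
24: 3
6: 0
9: 0
12: 0
Sum: 5 + 0 + 0 + 3 + 3 + 0 + 0 + 0 = 11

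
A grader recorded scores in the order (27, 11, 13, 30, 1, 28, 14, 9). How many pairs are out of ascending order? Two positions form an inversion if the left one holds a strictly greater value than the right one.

There are 16 inversions.

For each element, count later entries that are smaller:
27 → 11, 13, 1, 14, 9 → 5
11 → 1, 9 → 2
13 → 1, 9 → 2
30 → 1, 28, 14, 9 → 4
1 → none → 0
28 → 14, 9 → 2
14 → 9 → 1
9 → none → 0
Sum: 5 + 2 + 2 + 4 + 0 + 2 + 1 + 0 = 16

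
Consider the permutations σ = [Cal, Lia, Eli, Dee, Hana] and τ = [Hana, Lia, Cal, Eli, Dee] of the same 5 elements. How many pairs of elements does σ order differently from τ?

Discordant pairs: 5

Assign each item its position (1..5) in the first ordering, then rewrite the second ordering as that position sequence:
positions: Cal→1, Lia→2, Eli→3, Dee→4, Hana→5
second ordering as positions: [5, 2, 1, 3, 4]
Discordant pairs = inversions in this position sequence.
5: 2, 1, 3, 4 → 4
2: 1 → 1
1: 0
3: 0
4: 0
Total: 4 + 1 + 0 + 0 + 0 = 5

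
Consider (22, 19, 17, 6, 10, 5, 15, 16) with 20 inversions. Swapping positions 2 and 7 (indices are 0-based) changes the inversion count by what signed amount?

Positions 2 and 7 hold 17 and 16; after swapping, the array is [22, 19, 16, 6, 10, 5, 15, 17].
Element-by-element contributions:
22 → 19, 16, 6, 10, 5, 15, 17 → 7
19 → 16, 6, 10, 5, 15, 17 → 6
16 → 6, 10, 5, 15 → 4
6 → 5 → 1
10 → 5 → 1
5 → none → 0
15 → none → 0
17 → none → 0
Sum: 7 + 6 + 4 + 1 + 1 + 0 + 0 + 0 = 19
Change: 19 − 20 = -1

-1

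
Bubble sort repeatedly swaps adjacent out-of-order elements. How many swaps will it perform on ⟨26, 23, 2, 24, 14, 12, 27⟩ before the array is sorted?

11 adjacent swaps

Each adjacent swap fixes exactly one inversion, so the minimum swap count equals the number of inversions.
Count inversions — for each element, later elements that are smaller:
26: 23, 2, 24, 14, 12 → 5
23: 2, 14, 12 → 3
2: none → 0
24: 14, 12 → 2
14: 12 → 1
12: none → 0
27: none → 0
Total inversions: 5 + 3 + 0 + 2 + 1 + 0 + 0 = 11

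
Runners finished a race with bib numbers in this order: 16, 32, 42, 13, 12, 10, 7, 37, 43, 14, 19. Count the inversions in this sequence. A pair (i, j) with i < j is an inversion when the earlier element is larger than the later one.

28 out-of-order pairs

Count, for each position, how many later elements it exceeds:
16 → 13, 12, 10, 7, 14 → 5
32 → 13, 12, 10, 7, 14, 19 → 6
42 → 13, 12, 10, 7, 37, 14, 19 → 7
13 → 12, 10, 7 → 3
12 → 10, 7 → 2
10 → 7 → 1
7 → none → 0
37 → 14, 19 → 2
43 → 14, 19 → 2
14 → none → 0
19 → none → 0
Sum: 5 + 6 + 7 + 3 + 2 + 1 + 0 + 2 + 2 + 0 + 0 = 28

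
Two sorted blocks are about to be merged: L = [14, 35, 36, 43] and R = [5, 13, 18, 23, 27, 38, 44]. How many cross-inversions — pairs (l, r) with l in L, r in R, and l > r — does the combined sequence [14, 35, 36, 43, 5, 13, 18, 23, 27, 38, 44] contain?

Count, for every r in R, how many entries of L exceed r:
r = 5: 14, 35, 36, 43 → 4
r = 13: 14, 35, 36, 43 → 4
r = 18: 35, 36, 43 → 3
r = 23: 35, 36, 43 → 3
r = 27: 35, 36, 43 → 3
r = 38: 43 → 1
r = 44: none → 0
Cross-inversions: 4 + 4 + 3 + 3 + 3 + 1 + 0 = 18

18 split inversions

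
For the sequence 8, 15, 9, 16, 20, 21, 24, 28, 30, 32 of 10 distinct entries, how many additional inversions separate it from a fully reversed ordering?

Maximum inversions for 10 distinct elements is C(10, 2) = 10·9/2 = 45.
Current inversions — for each element, count later smaller elements:
8: 0
15: 1
9: 0
16: 0
20: 0
21: 0
24: 0
28: 0
30: 0
32: 0
Current total: 0 + 1 + 0 + 0 + 0 + 0 + 0 + 0 + 0 + 0 = 1
Shortfall: 45 − 1 = 44

44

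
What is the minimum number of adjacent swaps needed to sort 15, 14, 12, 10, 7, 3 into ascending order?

15

Minimum adjacent swaps = number of inversions (each swap of adjacent out-of-order elements removes one inversion and no swap can remove more).
Count inversions — for each element, later elements that are smaller:
15: 14, 12, 10, 7, 3 → 5
14: 12, 10, 7, 3 → 4
12: 10, 7, 3 → 3
10: 7, 3 → 2
7: 3 → 1
3: none → 0
Total inversions: 5 + 4 + 3 + 2 + 1 + 0 = 15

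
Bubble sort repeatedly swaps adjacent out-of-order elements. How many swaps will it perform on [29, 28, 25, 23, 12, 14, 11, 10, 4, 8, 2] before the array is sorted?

53

Minimum adjacent swaps = number of inversions (each swap of adjacent out-of-order elements removes one inversion and no swap can remove more).
Count inversions — for each element, later elements that are smaller:
29: 28, 25, 23, 12, 14, 11, 10, 4, 8, 2 → 10
28: 25, 23, 12, 14, 11, 10, 4, 8, 2 → 9
25: 23, 12, 14, 11, 10, 4, 8, 2 → 8
23: 12, 14, 11, 10, 4, 8, 2 → 7
12: 11, 10, 4, 8, 2 → 5
14: 11, 10, 4, 8, 2 → 5
11: 10, 4, 8, 2 → 4
10: 4, 8, 2 → 3
4: 2 → 1
8: 2 → 1
2: none → 0
Total inversions: 10 + 9 + 8 + 7 + 5 + 5 + 4 + 3 + 1 + 1 + 0 = 53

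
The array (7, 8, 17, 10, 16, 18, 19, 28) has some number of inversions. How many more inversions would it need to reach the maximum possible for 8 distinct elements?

Maximum inversions for 8 distinct elements is C(8, 2) = 8·7/2 = 28.
Current inversions — for each element, count later smaller elements:
7: 0
8: 0
17: 2
10: 0
16: 0
18: 0
19: 0
28: 0
Current total: 0 + 0 + 2 + 0 + 0 + 0 + 0 + 0 = 2
Shortfall: 28 − 2 = 26

26 inversions short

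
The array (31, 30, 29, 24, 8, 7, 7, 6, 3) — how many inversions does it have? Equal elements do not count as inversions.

35 inversions

Sweep left to right; for each value list the smaller values that follow it:
31 → 30, 29, 24, 8, 7, 7, 6, 3 → 8
30 → 29, 24, 8, 7, 7, 6, 3 → 7
29 → 24, 8, 7, 7, 6, 3 → 6
24 → 8, 7, 7, 6, 3 → 5
8 → 7, 7, 6, 3 → 4
7 → 6, 3 → 2
7 → 6, 3 → 2
6 → 3 → 1
3 → none → 0
Sum: 8 + 7 + 6 + 5 + 4 + 2 + 2 + 1 + 0 = 35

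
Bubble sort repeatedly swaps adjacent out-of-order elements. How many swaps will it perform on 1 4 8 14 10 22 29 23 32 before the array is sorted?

2

Each adjacent swap fixes exactly one inversion, so the minimum swap count equals the number of inversions.
Count inversions — for each element, later elements that are smaller:
1: none → 0
4: none → 0
8: none → 0
14: 10 → 1
10: none → 0
22: none → 0
29: 23 → 1
23: none → 0
32: none → 0
Total inversions: 0 + 0 + 0 + 1 + 0 + 0 + 1 + 0 + 0 = 2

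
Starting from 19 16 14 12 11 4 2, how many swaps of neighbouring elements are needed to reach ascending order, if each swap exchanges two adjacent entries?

The minimum number of adjacent swaps to sort an array equals its inversion count, since every such swap removes exactly one inversion.
Count inversions — for each element, later elements that are smaller:
19: 16, 14, 12, 11, 4, 2 → 6
16: 14, 12, 11, 4, 2 → 5
14: 12, 11, 4, 2 → 4
12: 11, 4, 2 → 3
11: 4, 2 → 2
4: 2 → 1
2: none → 0
Total inversions: 6 + 5 + 4 + 3 + 2 + 1 + 0 = 21

There are 21 adjacent swaps.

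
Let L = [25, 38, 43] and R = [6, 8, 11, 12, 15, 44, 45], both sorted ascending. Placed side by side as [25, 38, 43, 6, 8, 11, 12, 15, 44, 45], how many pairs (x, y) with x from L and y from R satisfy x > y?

15 cross-inversions

For each element r of the right run, count left-run elements greater than r:
r = 6: 25, 38, 43 → 3
r = 8: 25, 38, 43 → 3
r = 11: 25, 38, 43 → 3
r = 12: 25, 38, 43 → 3
r = 15: 25, 38, 43 → 3
r = 44: none → 0
r = 45: none → 0
Cross-inversions: 3 + 3 + 3 + 3 + 3 + 0 + 0 = 15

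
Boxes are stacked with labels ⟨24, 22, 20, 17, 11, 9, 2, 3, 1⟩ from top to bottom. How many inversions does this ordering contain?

Inversions: 35

Sweep left to right; for each value list the smaller values that follow it:
24 → 22, 20, 17, 11, 9, 2, 3, 1 → 8
22 → 20, 17, 11, 9, 2, 3, 1 → 7
20 → 17, 11, 9, 2, 3, 1 → 6
17 → 11, 9, 2, 3, 1 → 5
11 → 9, 2, 3, 1 → 4
9 → 2, 3, 1 → 3
2 → 1 → 1
3 → 1 → 1
1 → none → 0
Sum: 8 + 7 + 6 + 5 + 4 + 3 + 1 + 1 + 0 = 35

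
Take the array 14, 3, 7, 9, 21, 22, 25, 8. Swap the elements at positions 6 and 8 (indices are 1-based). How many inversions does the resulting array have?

7 inversions

Positions 6 and 8 hold 22 and 8; after swapping, the array is [14, 3, 7, 9, 21, 8, 25, 22].
Element-by-element contributions:
14 → 3, 7, 9, 8 → 4
3 → none → 0
7 → none → 0
9 → 8 → 1
21 → 8 → 1
8 → none → 0
25 → 22 → 1
22 → none → 0
Sum: 4 + 0 + 0 + 1 + 1 + 0 + 1 + 0 = 7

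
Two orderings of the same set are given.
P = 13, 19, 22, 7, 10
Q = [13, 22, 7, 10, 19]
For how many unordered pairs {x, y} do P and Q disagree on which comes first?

3 disagreeing pairs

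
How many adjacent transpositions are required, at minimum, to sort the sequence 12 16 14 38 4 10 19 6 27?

Each adjacent swap fixes exactly one inversion, so the minimum swap count equals the number of inversions.
Count inversions — for each element, later elements that are smaller:
12: 4, 10, 6 → 3
16: 14, 4, 10, 6 → 4
14: 4, 10, 6 → 3
38: 4, 10, 19, 6, 27 → 5
4: none → 0
10: 6 → 1
19: 6 → 1
6: none → 0
27: none → 0
Total inversions: 3 + 4 + 3 + 5 + 0 + 1 + 1 + 0 + 0 = 17

17 adjacent swaps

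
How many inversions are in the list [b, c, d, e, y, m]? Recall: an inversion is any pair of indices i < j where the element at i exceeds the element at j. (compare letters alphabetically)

1 inversion

Inversion pairs (indices are 0-based):
(4,5): y > m
That's 1 pair.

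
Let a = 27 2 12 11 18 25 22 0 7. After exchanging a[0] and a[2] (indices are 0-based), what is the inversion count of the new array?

20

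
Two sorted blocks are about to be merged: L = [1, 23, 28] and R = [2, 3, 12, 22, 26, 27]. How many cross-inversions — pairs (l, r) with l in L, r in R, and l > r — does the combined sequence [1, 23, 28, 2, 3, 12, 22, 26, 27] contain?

10

For each element r of the right run, count left-run elements greater than r:
r = 2: 23, 28 → 2
r = 3: 23, 28 → 2
r = 12: 23, 28 → 2
r = 22: 23, 28 → 2
r = 26: 28 → 1
r = 27: 28 → 1
Cross-inversions: 2 + 2 + 2 + 2 + 1 + 1 = 10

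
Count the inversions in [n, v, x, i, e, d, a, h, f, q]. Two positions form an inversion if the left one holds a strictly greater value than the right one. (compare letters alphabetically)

For each element, count later entries that are smaller:
n → i, e, d, a, h, f → 6
v → i, e, d, a, h, f, q → 7
x → i, e, d, a, h, f, q → 7
i → e, d, a, h, f → 5
e → d, a → 2
d → a → 1
a → none → 0
h → f → 1
f → none → 0
q → none → 0
Sum: 6 + 7 + 7 + 5 + 2 + 1 + 0 + 1 + 0 + 0 = 29

29 inversions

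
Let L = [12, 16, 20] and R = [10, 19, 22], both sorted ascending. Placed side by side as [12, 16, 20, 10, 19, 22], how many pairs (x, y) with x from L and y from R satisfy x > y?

Take each right-half value and tally the left-half values above it:
r = 10: 12, 16, 20 → 3
r = 19: 20 → 1
r = 22: none → 0
Cross-inversions: 3 + 1 + 0 = 4

Split inversions: 4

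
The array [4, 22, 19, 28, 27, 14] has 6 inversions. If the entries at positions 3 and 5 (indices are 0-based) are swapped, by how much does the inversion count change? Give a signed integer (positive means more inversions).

-3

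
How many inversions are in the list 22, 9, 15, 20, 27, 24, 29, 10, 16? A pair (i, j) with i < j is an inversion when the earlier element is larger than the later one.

15

Count, for each position, how many later elements it exceeds:
22 → 9, 15, 20, 10, 16 → 5
9 → none → 0
15 → 10 → 1
20 → 10, 16 → 2
27 → 24, 10, 16 → 3
24 → 10, 16 → 2
29 → 10, 16 → 2
10 → none → 0
16 → none → 0
Sum: 5 + 0 + 1 + 2 + 3 + 2 + 2 + 0 + 0 = 15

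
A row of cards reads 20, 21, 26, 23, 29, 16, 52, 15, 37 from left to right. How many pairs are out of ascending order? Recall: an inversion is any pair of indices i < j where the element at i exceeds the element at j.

14

Sweep left to right; for each value list the smaller values that follow it:
20 → 16, 15 → 2
21 → 16, 15 → 2
26 → 23, 16, 15 → 3
23 → 16, 15 → 2
29 → 16, 15 → 2
16 → 15 → 1
52 → 15, 37 → 2
15 → none → 0
37 → none → 0
Sum: 2 + 2 + 3 + 2 + 2 + 1 + 2 + 0 + 0 = 14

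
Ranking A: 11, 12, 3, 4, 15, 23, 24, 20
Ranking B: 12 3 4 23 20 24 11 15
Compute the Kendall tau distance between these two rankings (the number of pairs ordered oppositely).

10

Assign each item its position (1..8) in the first ordering, then rewrite the second ordering as that position sequence:
positions: 11→1, 12→2, 3→3, 4→4, 15→5, 23→6, 24→7, 20→8
second ordering as positions: [2, 3, 4, 6, 8, 7, 1, 5]
Discordant pairs = inversions in this position sequence.
2: 1 → 1
3: 1 → 1
4: 1 → 1
6: 1, 5 → 2
8: 7, 1, 5 → 3
7: 1, 5 → 2
1: 0
5: 0
Total: 1 + 1 + 1 + 2 + 3 + 2 + 0 + 0 = 10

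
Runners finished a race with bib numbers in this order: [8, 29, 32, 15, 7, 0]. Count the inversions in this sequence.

Element-by-element contributions:
8: 2
29: 3
32: 3
15: 2
7: 1
0: 0
Sum: 2 + 3 + 3 + 2 + 1 + 0 = 11

11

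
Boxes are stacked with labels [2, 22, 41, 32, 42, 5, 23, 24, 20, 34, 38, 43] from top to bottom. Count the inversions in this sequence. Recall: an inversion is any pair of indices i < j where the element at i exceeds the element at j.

21

Element-by-element contributions:
2 → none → 0
22 → 5, 20 → 2
41 → 32, 5, 23, 24, 20, 34, 38 → 7
32 → 5, 23, 24, 20 → 4
42 → 5, 23, 24, 20, 34, 38 → 6
5 → none → 0
23 → 20 → 1
24 → 20 → 1
20 → none → 0
34 → none → 0
38 → none → 0
43 → none → 0
Sum: 0 + 2 + 7 + 4 + 6 + 0 + 1 + 1 + 0 + 0 + 0 + 0 = 21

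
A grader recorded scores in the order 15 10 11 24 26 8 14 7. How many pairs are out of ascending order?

17 out-of-order pairs

Sweep left to right; for each value list the smaller values that follow it:
15: 5
10: 2
11: 2
24: 3
26: 3
8: 1
14: 1
7: 0
Sum: 5 + 2 + 2 + 3 + 3 + 1 + 1 + 0 = 17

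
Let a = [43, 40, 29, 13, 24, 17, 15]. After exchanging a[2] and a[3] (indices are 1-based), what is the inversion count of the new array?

17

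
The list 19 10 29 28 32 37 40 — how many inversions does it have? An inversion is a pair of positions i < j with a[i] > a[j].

2 inversions

Inversion pairs (indices are 1-based):
(1,2): 19 > 10
(3,4): 29 > 28
That's 2 pairs.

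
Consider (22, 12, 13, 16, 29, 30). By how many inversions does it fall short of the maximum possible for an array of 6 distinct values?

Maximum inversions for 6 distinct elements is C(6, 2) = 6·5/2 = 15.
Current inversions — for each element, count later smaller elements:
22: 3
12: 0
13: 0
16: 0
29: 0
30: 0
Current total: 3 + 0 + 0 + 0 + 0 + 0 = 3
Shortfall: 15 − 3 = 12

12 inversions short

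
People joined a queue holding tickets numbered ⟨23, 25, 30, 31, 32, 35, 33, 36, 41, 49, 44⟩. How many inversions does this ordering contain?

Count, for each position, how many later elements it exceeds:
23 → none → 0
25 → none → 0
30 → none → 0
31 → none → 0
32 → none → 0
35 → 33 → 1
33 → none → 0
36 → none → 0
41 → none → 0
49 → 44 → 1
44 → none → 0
Sum: 0 + 0 + 0 + 0 + 0 + 1 + 0 + 0 + 0 + 1 + 0 = 2

There are 2 inversions.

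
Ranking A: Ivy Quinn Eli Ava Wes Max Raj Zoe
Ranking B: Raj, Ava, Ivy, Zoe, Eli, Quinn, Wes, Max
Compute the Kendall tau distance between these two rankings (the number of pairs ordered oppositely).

Assign each item its position (1..8) in the first ordering, then rewrite the second ordering as that position sequence:
positions: Ivy→1, Quinn→2, Eli→3, Ava→4, Wes→5, Max→6, Raj→7, Zoe→8
second ordering as positions: [7, 4, 1, 8, 3, 2, 5, 6]
Discordant pairs = inversions in this position sequence.
7: 4, 1, 3, 2, 5, 6 → 6
4: 1, 3, 2 → 3
1: 0
8: 3, 2, 5, 6 → 4
3: 2 → 1
2: 0
5: 0
6: 0
Total: 6 + 3 + 0 + 4 + 1 + 0 + 0 + 0 = 14

14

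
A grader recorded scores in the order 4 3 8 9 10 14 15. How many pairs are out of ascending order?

1

Listing every pair i<j with a[i]>a[j] (using 0-based positions):
(0,1): 4 > 3
That's 1 pair.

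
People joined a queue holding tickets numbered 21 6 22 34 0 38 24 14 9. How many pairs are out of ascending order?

Count, for each position, how many later elements it exceeds:
21 → 6, 0, 14, 9 → 4
6 → 0 → 1
22 → 0, 14, 9 → 3
34 → 0, 24, 14, 9 → 4
0 → none → 0
38 → 24, 14, 9 → 3
24 → 14, 9 → 2
14 → 9 → 1
9 → none → 0
Sum: 4 + 1 + 3 + 4 + 0 + 3 + 2 + 1 + 0 = 18

18 inversions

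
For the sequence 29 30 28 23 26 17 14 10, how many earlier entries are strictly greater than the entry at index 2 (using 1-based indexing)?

The element at index 2 is 30.
Elements before it: 29
None of them are larger than 30.

0 such elements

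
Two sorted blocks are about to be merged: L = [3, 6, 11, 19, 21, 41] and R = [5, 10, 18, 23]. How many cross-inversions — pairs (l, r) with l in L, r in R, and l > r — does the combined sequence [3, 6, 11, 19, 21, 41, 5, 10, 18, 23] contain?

13

Take each right-half value and tally the left-half values above it:
r = 5: 6, 11, 19, 21, 41 → 5
r = 10: 11, 19, 21, 41 → 4
r = 18: 19, 21, 41 → 3
r = 23: 41 → 1
Cross-inversions: 5 + 4 + 3 + 1 = 13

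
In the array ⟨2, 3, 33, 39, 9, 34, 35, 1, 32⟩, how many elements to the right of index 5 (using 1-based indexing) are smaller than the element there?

1 such element

The element at index 5 is 9.
Elements after it: 34, 35, 1, 32
Those smaller than 9: 1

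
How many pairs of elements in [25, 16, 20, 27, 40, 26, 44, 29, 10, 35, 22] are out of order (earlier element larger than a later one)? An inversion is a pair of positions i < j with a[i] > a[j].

For each element, count later entries that are smaller:
25: 4
16: 1
20: 1
27: 3
40: 5
26: 2
44: 4
29: 2
10: 0
35: 1
22: 0
Sum: 4 + 1 + 1 + 3 + 5 + 2 + 4 + 2 + 0 + 1 + 0 = 23

Inversions: 23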